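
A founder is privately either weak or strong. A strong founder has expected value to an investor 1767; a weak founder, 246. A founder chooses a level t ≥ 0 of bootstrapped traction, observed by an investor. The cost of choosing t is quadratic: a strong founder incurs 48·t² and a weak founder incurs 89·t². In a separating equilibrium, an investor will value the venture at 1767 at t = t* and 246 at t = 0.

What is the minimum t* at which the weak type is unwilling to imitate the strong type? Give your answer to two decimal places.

4.13

The weak type at t = 0 receives 246; imitating at t* yields 1767 − 89·t*².
Indifference: 246 = 1767 − 89·t*², so t*² = (1767 − 246) / 89 ≈ 17.0899.
t* = √17.0899 ≈ 4.13.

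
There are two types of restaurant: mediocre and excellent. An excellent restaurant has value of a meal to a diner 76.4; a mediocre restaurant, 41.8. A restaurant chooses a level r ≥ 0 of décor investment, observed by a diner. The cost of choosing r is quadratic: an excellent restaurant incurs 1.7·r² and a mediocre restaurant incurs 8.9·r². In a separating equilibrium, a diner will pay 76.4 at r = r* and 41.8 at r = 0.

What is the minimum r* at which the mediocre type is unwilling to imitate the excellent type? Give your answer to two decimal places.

The mediocre type at r = 0 receives 41.8; imitating at r* yields 76.4 − 8.9·r*².
Indifference: 41.8 = 76.4 − 8.9·r*², so r*² = (76.4 − 41.8) / 8.9 ≈ 3.8876.
r* = √3.8876 ≈ 1.97.

1.97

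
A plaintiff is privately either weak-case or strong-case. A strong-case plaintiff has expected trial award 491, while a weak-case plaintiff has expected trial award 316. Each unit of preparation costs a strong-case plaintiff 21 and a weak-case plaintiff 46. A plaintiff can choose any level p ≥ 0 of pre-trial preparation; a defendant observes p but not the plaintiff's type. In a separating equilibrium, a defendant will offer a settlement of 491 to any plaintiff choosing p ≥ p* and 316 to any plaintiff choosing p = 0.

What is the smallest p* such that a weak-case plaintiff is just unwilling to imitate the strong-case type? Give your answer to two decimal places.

A weak-case plaintiff choosing p = 0 receives 316.
Imitating at p* instead would pay 491 at cost 46·p*, netting 491 − 46·p*.
Indifference: 316 = 491 − 46·p*, so p* = (491 − 316) / 46 ≈ 3.80.
This is the weak-case type's binding incentive-compatibility constraint; any p ≥ 3.80 sustains separation on that side.

3.80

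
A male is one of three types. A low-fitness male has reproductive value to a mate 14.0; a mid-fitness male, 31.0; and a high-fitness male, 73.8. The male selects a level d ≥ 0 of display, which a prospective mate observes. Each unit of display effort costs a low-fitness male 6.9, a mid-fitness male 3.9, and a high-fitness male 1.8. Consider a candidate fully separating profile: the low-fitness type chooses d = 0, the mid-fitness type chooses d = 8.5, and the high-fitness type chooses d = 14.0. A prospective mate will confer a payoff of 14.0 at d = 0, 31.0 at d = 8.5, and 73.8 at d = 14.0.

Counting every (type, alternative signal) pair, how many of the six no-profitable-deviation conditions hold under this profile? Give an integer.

High-fitness (own payoff 73.8 − 1.8×14.0 = 48.6): to d=0 gives 14.0 → no gain ✓; to d=8.5 gives 31.0 − 1.8×8.5 = 15.7 → no gain ✓.
Mid-fitness (own payoff 31.0 − 3.9×8.5 = -2.15): to d=0 gives 14.0 → profitable ✗; to d=14.0 gives 73.8 − 3.9×14.0 = 19.2 → profitable ✗.
Low-fitness (own payoff 14.0): to d=8.5 gives 31.0 − 6.9×8.5 = -27.65 → no gain ✓; to d=14.0 gives 73.8 − 6.9×14.0 = -22.8 → no gain ✓.
4 of the 6 constraints hold; not an equilibrium.

4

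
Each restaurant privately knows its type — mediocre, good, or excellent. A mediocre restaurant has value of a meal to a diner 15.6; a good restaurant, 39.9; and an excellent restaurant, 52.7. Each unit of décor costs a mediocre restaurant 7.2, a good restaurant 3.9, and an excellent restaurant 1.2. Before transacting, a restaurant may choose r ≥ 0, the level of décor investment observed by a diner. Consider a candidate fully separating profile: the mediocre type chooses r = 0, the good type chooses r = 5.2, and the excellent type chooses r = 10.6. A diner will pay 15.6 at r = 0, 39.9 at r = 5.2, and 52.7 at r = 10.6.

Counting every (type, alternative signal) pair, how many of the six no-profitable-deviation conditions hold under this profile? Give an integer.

Good (own payoff 39.9 − 3.9×5.2 = 19.62): to r=0 gives 15.6 → no gain ✓; to r=10.6 gives 52.7 − 3.9×10.6 = 11.36 → no gain ✓.
Mediocre (own payoff 15.6): to r=5.2 gives 39.9 − 7.2×5.2 = 2.46 → no gain ✓; to r=10.6 gives 52.7 − 7.2×10.6 = -23.62 → no gain ✓.
Excellent (own payoff 52.7 − 1.2×10.6 = 39.98): to r=0 gives 15.6 → no gain ✓; to r=5.2 gives 39.9 − 1.2×5.2 = 33.66 → no gain ✓.
6 of the 6 constraints hold; this profile is a separating equilibrium.

6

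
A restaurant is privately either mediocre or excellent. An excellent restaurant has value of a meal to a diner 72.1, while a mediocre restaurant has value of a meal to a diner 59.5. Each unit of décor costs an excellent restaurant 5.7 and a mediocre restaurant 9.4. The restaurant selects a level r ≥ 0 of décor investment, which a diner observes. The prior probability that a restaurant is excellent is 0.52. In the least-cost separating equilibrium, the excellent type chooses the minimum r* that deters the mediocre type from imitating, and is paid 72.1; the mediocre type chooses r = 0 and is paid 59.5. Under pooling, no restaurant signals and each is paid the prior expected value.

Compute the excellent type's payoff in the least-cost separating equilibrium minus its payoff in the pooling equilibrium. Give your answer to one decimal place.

-1.6

Least-cost separating signal: r* solves 59.5 = 72.1 − 9.4·r*, so r* = (72.1 − 59.5)/9.4 ≈ 1.3404.
Excellent type's separating payoff: 72.1 − 5.7 × r* = 72.1 − 5.7 × (72.1 − 59.5)/9.4 = 72.1 − 71.82/9.4 ≈ 64.460.
Pooling payoff: 0.52 × 72.1 + 0.48 × 59.5 = 66.052.
Difference: 64.460 − 66.052 = -1.592, i.e. -1.6 to one decimal place.
The excellent type would prefer the pooling outcome.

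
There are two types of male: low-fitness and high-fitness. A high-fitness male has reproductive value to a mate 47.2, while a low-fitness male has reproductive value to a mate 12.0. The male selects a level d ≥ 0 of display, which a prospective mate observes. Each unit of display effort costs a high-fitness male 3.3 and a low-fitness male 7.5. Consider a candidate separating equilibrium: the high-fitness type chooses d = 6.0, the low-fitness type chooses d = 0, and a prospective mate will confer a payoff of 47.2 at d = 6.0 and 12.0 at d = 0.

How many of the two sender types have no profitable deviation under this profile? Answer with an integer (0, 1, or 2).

High-fitness type: signal → 47.2 − 3.3 × 6.0 = 27.4; deviate to 0 → 12.0. IC holds (27.4 ≥ 12.0).
Low-fitness type: stay at 0 → 12.0; mimic → 47.2 − 7.5 × 6.0 = 2.2. IC holds (12.0 ≥ 2.2).
2 of 2 constraints hold, so this is a separating equilibrium.

2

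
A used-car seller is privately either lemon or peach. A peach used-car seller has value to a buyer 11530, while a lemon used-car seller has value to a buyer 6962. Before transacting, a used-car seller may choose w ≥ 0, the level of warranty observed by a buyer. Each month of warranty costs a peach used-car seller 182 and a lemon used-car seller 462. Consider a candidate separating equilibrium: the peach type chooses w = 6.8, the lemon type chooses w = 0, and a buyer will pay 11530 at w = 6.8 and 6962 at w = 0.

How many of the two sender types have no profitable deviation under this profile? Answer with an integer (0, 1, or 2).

1

Lemon type: stay at 0 → 6962; mimic → 11530 − 462 × 6.8 = 8388.4. IC fails (6962 < 8388.4).
Peach type: signal → 11530 − 182 × 6.8 = 10292.4; deviate to 0 → 6962. IC holds (10292.4 ≥ 6962).
1 of 2 constraints hold, so this profile is not an equilibrium.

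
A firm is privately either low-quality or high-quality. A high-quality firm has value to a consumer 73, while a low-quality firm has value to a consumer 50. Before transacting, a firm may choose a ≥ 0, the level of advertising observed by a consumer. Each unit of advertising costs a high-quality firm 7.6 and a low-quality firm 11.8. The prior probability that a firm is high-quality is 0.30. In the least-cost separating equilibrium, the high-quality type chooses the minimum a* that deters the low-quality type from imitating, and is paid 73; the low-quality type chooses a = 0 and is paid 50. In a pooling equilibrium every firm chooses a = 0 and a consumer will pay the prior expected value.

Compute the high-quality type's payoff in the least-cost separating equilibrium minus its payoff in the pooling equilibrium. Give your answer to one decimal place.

Least-cost separating signal: a* solves 50 = 73 − 11.8·a*, so a* = (73 − 50)/11.8 ≈ 1.9492.
High-quality type's separating payoff: 73 − 7.6 × a* = 73 − 7.6 × (73 − 50)/11.8 = 73 − 174.8/11.8 ≈ 58.186.
Pooling payoff: 0.30 × 73 + 0.70 × 50 = 56.9.
Difference: 58.186 − 56.9 = 1.286, i.e. 1.3 to one decimal place.
The high-quality type prefers to separate.

1.3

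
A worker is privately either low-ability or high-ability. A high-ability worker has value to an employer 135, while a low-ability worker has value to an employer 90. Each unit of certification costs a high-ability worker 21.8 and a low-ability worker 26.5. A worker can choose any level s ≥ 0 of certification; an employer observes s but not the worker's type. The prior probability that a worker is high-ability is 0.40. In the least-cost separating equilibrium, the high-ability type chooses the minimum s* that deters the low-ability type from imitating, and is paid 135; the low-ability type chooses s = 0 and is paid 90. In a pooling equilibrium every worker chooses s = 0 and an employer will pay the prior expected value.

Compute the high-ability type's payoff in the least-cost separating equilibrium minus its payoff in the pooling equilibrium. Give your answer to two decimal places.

-10.02

Least-cost separating signal: s* solves 90 = 135 − 26.5·s*, so s* = (135 − 90)/26.5 ≈ 1.6981.
High-ability type's separating payoff: 135 − 21.8 × s* = 135 − 21.8 × (135 − 90)/26.5 = 135 − 981/26.5 ≈ 97.9811.
Pooling payoff: 0.40 × 135 + 0.60 × 90 = 108.
Difference: 97.9811 − 108 = -10.0189, i.e. -10.02 to two decimal places.
The high-ability type would prefer the pooling outcome.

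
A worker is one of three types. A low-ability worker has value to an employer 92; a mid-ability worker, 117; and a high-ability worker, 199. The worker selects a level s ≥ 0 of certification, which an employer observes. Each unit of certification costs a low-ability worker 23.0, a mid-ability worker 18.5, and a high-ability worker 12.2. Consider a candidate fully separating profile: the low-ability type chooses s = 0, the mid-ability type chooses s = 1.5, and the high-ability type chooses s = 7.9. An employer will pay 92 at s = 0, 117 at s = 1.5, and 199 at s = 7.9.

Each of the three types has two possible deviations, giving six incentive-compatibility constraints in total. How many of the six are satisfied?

5

Low-ability (own payoff 92): to s=1.5 gives 117 − 23.0×1.5 = 82.5 → no gain ✓; to s=7.9 gives 199 − 23.0×7.9 = 17.3 → no gain ✓.
High-ability (own payoff 199 − 12.2×7.9 = 102.62): to s=0 gives 92 → no gain ✓; to s=1.5 gives 117 − 12.2×1.5 = 98.7 → no gain ✓.
Mid-ability (own payoff 117 − 18.5×1.5 = 89.25): to s=0 gives 92 → profitable ✗; to s=7.9 gives 199 − 18.5×7.9 = 52.85 → no gain ✓.
5 of the 6 constraints hold; not an equilibrium.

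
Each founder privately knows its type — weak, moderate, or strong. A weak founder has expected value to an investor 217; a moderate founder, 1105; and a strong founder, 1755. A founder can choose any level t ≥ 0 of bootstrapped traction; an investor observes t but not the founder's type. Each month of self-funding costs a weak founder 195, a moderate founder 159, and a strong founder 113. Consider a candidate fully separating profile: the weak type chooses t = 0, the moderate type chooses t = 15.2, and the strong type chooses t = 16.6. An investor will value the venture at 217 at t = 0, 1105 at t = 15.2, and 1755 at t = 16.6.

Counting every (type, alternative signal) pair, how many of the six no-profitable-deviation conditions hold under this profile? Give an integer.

Weak (own payoff 217): to t=15.2 gives 1105 − 195×15.2 = -1859 → no gain ✓; to t=16.6 gives 1755 − 195×16.6 = -1482 → no gain ✓.
Strong (own payoff 1755 − 113×16.6 = -120.8): to t=0 gives 217 → profitable ✗; to t=15.2 gives 1105 − 113×15.2 = -612.6 → no gain ✓.
Moderate (own payoff 1105 − 159×15.2 = -1311.8): to t=0 gives 217 → profitable ✗; to t=16.6 gives 1755 − 159×16.6 = -884.4 → profitable ✗.
3 of the 6 constraints hold; not an equilibrium.

3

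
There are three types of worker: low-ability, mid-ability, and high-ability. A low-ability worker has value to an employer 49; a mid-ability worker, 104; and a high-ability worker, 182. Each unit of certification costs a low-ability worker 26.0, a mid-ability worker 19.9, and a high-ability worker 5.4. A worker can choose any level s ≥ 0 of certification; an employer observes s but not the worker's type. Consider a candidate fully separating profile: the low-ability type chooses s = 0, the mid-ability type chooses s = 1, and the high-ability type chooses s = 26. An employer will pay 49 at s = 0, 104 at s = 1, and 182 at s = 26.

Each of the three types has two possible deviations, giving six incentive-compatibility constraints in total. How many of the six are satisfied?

High-ability (own payoff 182 − 5.4×26 = 41.6): to s=0 gives 49 → profitable ✗; to s=1 gives 104 − 5.4×1 = 98.6 → profitable ✗.
Low-ability (own payoff 49): to s=1 gives 104 − 26.0×1 = 78 → profitable ✗; to s=26 gives 182 − 26.0×26 = -494 → no gain ✓.
Mid-ability (own payoff 104 − 19.9×1 = 84.1): to s=0 gives 49 → no gain ✓; to s=26 gives 182 − 19.9×26 = -335.4 → no gain ✓.
3 of the 6 constraints hold; not an equilibrium.

3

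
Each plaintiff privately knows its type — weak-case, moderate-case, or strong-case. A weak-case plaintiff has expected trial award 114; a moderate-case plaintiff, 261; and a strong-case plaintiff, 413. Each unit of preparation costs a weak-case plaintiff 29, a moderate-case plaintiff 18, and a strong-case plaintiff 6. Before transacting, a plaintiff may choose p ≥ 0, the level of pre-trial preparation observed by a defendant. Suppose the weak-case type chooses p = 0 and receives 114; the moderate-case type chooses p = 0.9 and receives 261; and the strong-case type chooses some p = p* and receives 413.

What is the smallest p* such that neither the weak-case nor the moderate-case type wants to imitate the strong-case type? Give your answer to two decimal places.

Weak-case type (on-path payoff 114) won't mimic when 114 ≥ 413 − 29·p*, i.e. p* ≥ 10.31.
Moderate-case type (on-path payoff 261 − 18×0.9 = 244.8) won't mimic when 244.8 ≥ 413 − 18·p*, i.e. p* ≥ 9.34.
Both must hold, so p* = max(10.31, 9.34) = 10.31. The weak-case type's constraint binds.

10.31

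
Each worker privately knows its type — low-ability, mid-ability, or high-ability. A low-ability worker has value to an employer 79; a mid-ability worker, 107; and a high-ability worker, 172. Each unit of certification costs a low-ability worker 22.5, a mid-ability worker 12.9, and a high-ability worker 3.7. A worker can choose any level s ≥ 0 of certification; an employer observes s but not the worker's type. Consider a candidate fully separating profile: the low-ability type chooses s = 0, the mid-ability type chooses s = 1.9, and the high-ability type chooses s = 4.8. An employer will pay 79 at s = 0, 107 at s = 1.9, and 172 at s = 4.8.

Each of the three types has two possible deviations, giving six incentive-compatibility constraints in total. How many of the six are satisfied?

5

Mid-ability (own payoff 107 − 12.9×1.9 = 82.49): to s=0 gives 79 → no gain ✓; to s=4.8 gives 172 − 12.9×4.8 = 110.08 → profitable ✗.
Low-ability (own payoff 79): to s=1.9 gives 107 − 22.5×1.9 = 64.25 → no gain ✓; to s=4.8 gives 172 − 22.5×4.8 = 64 → no gain ✓.
High-ability (own payoff 172 − 3.7×4.8 = 154.24): to s=0 gives 79 → no gain ✓; to s=1.9 gives 107 − 3.7×1.9 = 99.97 → no gain ✓.
5 of the 6 constraints hold; not an equilibrium.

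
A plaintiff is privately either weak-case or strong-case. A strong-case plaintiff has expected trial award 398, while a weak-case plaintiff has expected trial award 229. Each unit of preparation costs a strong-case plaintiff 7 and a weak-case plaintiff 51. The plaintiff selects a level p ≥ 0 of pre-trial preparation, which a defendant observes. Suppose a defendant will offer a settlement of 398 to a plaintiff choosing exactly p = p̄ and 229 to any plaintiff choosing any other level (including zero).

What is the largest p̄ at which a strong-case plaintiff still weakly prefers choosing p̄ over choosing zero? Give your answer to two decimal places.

24.14

Choosing p̄ yields the strong-case type 398 − 7·p̄; choosing zero yields 229.
The strong-case type is indifferent at 398 − 7·p̄ = 229, i.e. p̄ = (398 − 229) / 7 ≈ 24.14.
For any p̄ above 24.14 the strong-case type would rather pool at zero, so separation collapses.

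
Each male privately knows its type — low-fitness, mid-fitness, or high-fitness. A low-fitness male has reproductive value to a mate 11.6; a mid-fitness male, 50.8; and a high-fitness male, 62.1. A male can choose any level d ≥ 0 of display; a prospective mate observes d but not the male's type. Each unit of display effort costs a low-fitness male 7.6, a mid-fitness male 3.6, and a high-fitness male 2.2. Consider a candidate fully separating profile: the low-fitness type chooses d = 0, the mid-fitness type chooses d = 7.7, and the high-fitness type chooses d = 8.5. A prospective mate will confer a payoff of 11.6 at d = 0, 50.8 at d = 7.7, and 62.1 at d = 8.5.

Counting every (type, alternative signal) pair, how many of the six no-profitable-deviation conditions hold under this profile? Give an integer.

Low-fitness (own payoff 11.6): to d=7.7 gives 50.8 − 7.6×7.7 = -7.72 → no gain ✓; to d=8.5 gives 62.1 − 7.6×8.5 = -2.5 → no gain ✓.
High-fitness (own payoff 62.1 − 2.2×8.5 = 43.4): to d=0 gives 11.6 → no gain ✓; to d=7.7 gives 50.8 − 2.2×7.7 = 33.86 → no gain ✓.
Mid-fitness (own payoff 50.8 − 3.6×7.7 = 23.08): to d=0 gives 11.6 → no gain ✓; to d=8.5 gives 62.1 − 3.6×8.5 = 31.5 → profitable ✗.
5 of the 6 constraints hold; not an equilibrium.

5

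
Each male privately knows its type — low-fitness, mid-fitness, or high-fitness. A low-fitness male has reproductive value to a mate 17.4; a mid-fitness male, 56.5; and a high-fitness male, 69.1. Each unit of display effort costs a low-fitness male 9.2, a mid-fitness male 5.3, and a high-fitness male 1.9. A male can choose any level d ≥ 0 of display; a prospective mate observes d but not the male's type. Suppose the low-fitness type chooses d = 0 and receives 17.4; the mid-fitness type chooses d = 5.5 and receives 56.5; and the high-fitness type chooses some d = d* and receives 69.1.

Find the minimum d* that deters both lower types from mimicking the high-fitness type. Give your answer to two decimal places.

7.88

Low-fitness type (on-path payoff 17.4) won't mimic when 17.4 ≥ 69.1 − 9.2·d*, i.e. d* ≥ 5.62.
Mid-fitness type (on-path payoff 56.5 − 5.3×5.5 = 27.35) won't mimic when 27.35 ≥ 69.1 − 5.3·d*, i.e. d* ≥ 7.88.
Both must hold, so d* = max(5.62, 7.88) = 7.88. The mid-fitness type's constraint binds.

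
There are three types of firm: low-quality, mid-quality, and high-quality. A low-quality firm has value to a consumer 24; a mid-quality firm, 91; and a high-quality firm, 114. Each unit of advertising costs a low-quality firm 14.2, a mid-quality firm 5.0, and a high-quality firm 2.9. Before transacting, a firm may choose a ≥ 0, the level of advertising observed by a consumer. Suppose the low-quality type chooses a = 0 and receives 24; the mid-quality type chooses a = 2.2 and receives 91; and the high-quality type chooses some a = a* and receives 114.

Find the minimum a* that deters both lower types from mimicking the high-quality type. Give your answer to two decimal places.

Low-quality type (on-path payoff 24) won't mimic when 24 ≥ 114 − 14.2·a*, i.e. a* ≥ 6.34.
Mid-quality type (on-path payoff 91 − 5.0×2.2 = 80) won't mimic when 80 ≥ 114 − 5.0·a*, i.e. a* ≥ 6.80.
Both must hold, so a* = max(6.34, 6.80) = 6.80. The mid-quality type's constraint binds.

6.80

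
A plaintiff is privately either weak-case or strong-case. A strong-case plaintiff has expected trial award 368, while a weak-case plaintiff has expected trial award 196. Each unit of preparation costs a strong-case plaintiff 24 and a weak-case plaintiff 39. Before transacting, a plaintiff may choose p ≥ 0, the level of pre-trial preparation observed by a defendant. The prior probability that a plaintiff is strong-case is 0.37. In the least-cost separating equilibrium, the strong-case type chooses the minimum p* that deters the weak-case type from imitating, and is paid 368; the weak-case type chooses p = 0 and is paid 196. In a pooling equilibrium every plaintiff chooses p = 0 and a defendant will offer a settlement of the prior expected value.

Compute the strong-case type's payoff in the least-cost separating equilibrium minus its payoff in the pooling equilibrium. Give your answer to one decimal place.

Least-cost separating signal: p* solves 196 = 368 − 39·p*, so p* = (368 − 196)/39 ≈ 4.4103.
Strong-case type's separating payoff: 368 − 24 × p* = 368 − 24 × (368 − 196)/39 = 368 − 4128/39 ≈ 262.154.
Pooling payoff: 0.37 × 368 + 0.63 × 196 = 259.64.
Difference: 262.154 − 259.64 = 2.514, i.e. 2.5 to one decimal place.
The strong-case type prefers to separate.

2.5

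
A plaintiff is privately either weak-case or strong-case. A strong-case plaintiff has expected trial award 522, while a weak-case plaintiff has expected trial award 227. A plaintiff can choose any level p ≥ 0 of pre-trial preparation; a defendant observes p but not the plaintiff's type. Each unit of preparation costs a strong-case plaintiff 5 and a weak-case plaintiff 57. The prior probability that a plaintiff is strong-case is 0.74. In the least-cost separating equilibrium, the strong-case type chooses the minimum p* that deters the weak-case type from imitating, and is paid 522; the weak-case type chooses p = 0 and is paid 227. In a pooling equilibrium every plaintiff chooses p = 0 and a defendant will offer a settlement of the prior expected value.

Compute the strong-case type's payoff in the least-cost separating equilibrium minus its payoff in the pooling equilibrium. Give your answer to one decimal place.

50.8

Least-cost separating signal: p* solves 227 = 522 − 57·p*, so p* = (522 − 227)/57 ≈ 5.1754.
Strong-case type's separating payoff: 522 − 5 × p* = 522 − 5 × (522 − 227)/57 = 522 − 1475/57 ≈ 496.123.
Pooling payoff: 0.74 × 522 + 0.26 × 227 = 445.3.
Difference: 496.123 − 445.3 = 50.823, i.e. 50.8 to one decimal place.
The strong-case type prefers to separate.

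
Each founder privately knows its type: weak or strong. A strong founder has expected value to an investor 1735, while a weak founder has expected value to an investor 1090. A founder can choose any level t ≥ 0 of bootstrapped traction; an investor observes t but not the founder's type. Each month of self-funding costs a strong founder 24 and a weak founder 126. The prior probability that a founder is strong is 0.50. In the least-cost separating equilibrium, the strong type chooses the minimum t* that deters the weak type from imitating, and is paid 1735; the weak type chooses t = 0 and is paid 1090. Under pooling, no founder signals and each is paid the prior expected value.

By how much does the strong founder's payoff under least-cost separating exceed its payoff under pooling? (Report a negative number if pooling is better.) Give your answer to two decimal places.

Least-cost separating signal: t* solves 1090 = 1735 − 126·t*, so t* = (1735 − 1090)/126 ≈ 5.1190.
Strong type's separating payoff: 1735 − 24 × t* = 1735 − 24 × (1735 − 1090)/126 = 1735 − 15480/126 ≈ 1612.1429.
Pooling payoff: 0.50 × 1735 + 0.50 × 1090 = 1412.5.
Difference: 1612.1429 − 1412.5 = 199.6429, i.e. 199.64 to two decimal places.
The strong type prefers to separate.

199.64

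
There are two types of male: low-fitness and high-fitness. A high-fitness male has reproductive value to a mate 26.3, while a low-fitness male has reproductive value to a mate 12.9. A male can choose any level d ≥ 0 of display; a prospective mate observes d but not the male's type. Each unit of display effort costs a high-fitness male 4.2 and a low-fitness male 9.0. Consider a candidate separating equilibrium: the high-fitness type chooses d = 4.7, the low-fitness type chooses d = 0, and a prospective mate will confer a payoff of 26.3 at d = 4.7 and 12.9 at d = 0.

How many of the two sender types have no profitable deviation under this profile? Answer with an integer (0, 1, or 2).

1

High-fitness type: signal → 26.3 − 4.2 × 4.7 = 6.56; deviate to 0 → 12.9. IC fails (6.56 < 12.9).
Low-fitness type: stay at 0 → 12.9; mimic → 26.3 − 9.0 × 4.7 = -16. IC holds (12.9 ≥ -16).
1 of 2 constraints hold, so this profile is not an equilibrium.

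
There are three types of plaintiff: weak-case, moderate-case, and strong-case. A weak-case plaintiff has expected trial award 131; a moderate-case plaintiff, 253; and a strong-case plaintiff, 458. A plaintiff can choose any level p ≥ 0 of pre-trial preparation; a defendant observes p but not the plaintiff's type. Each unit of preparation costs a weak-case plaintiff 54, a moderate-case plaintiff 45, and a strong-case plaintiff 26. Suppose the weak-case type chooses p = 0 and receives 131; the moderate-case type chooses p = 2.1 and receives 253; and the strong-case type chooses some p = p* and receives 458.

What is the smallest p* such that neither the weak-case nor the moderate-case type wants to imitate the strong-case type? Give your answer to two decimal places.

Weak-case type (on-path payoff 131) won't mimic when 131 ≥ 458 − 54·p*, i.e. p* ≥ 6.06.
Moderate-case type (on-path payoff 253 − 45×2.1 = 158.5) won't mimic when 158.5 ≥ 458 − 45·p*, i.e. p* ≥ 6.66.
Both must hold, so p* = max(6.06, 6.66) = 6.66. The moderate-case type's constraint binds.

6.66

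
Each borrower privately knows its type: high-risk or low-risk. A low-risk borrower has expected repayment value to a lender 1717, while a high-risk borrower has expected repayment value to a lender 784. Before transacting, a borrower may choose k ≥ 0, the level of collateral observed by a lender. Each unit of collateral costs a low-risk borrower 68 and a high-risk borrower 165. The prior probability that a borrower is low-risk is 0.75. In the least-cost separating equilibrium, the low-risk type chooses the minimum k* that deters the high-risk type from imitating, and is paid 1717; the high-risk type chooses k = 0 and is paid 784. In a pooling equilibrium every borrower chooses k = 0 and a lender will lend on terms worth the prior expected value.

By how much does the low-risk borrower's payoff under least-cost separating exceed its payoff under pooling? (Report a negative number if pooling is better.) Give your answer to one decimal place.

Least-cost separating signal: k* solves 784 = 1717 − 165·k*, so k* = (1717 − 784)/165 ≈ 5.6545.
Low-risk type's separating payoff: 1717 − 68 × k* = 1717 − 68 × (1717 − 784)/165 = 1717 − 63444/165 ≈ 1332.491.
Pooling payoff: 0.75 × 1717 + 0.25 × 784 = 1483.75.
Difference: 1332.491 − 1483.75 = -151.259, i.e. -151.3 to one decimal place.
The low-risk type would prefer the pooling outcome.

-151.3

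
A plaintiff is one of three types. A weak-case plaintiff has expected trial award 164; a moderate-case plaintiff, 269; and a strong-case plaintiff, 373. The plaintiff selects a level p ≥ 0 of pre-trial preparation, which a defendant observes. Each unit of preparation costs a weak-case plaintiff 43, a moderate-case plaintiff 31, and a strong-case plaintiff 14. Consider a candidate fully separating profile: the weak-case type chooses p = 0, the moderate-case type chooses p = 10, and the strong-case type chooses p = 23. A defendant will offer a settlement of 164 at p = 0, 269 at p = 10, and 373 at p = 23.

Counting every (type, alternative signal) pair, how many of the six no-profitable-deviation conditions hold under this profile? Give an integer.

3

Strong-case (own payoff 373 − 14×23 = 51): to p=0 gives 164 → profitable ✗; to p=10 gives 269 − 14×10 = 129 → profitable ✗.
Moderate-case (own payoff 269 − 31×10 = -41): to p=0 gives 164 → profitable ✗; to p=23 gives 373 − 31×23 = -340 → no gain ✓.
Weak-case (own payoff 164): to p=10 gives 269 − 43×10 = -161 → no gain ✓; to p=23 gives 373 − 43×23 = -616 → no gain ✓.
3 of the 6 constraints hold; not an equilibrium.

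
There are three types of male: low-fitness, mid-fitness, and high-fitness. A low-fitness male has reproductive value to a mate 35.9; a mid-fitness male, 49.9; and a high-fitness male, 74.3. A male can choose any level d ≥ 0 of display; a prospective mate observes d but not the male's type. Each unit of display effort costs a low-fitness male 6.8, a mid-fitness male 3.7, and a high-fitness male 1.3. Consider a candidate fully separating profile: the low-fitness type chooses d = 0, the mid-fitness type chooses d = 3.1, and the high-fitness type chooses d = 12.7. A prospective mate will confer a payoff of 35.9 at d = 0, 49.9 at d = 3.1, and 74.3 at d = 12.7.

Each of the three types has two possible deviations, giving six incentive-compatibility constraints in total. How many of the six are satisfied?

6

Mid-fitness (own payoff 49.9 − 3.7×3.1 = 38.43): to d=0 gives 35.9 → no gain ✓; to d=12.7 gives 74.3 − 3.7×12.7 = 27.31 → no gain ✓.
High-fitness (own payoff 74.3 − 1.3×12.7 = 57.79): to d=0 gives 35.9 → no gain ✓; to d=3.1 gives 49.9 − 1.3×3.1 = 45.87 → no gain ✓.
Low-fitness (own payoff 35.9): to d=3.1 gives 49.9 − 6.8×3.1 = 28.82 → no gain ✓; to d=12.7 gives 74.3 − 6.8×12.7 = -12.06 → no gain ✓.
6 of the 6 constraints hold; this profile is a separating equilibrium.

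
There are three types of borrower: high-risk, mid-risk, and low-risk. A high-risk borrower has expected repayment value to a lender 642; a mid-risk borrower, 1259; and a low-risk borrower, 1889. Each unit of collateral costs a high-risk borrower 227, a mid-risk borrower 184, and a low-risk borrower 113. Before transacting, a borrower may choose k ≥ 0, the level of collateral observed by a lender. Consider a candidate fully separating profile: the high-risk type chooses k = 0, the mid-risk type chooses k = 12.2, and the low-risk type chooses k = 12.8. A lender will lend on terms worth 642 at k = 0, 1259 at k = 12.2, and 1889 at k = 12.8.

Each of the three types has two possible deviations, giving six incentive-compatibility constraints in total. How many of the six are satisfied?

3

Mid-risk (own payoff 1259 − 184×12.2 = -985.8): to k=0 gives 642 → profitable ✗; to k=12.8 gives 1889 − 184×12.8 = -466.2 → profitable ✗.
High-risk (own payoff 642): to k=12.2 gives 1259 − 227×12.2 = -1510.4 → no gain ✓; to k=12.8 gives 1889 − 227×12.8 = -1016.6 → no gain ✓.
Low-risk (own payoff 1889 − 113×12.8 = 442.6): to k=0 gives 642 → profitable ✗; to k=12.2 gives 1259 − 113×12.2 = -119.6 → no gain ✓.
3 of the 6 constraints hold; not an equilibrium.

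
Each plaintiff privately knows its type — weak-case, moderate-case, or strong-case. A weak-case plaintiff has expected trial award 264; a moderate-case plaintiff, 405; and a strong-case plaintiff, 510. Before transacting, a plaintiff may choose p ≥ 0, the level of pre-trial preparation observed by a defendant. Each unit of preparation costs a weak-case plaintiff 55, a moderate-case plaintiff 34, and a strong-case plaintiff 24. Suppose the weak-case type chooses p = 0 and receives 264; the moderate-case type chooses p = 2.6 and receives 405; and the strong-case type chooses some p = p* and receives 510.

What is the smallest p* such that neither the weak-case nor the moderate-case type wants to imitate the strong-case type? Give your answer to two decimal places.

Moderate-case type (on-path payoff 405 − 34×2.6 = 316.6) won't mimic when 316.6 ≥ 510 − 34·p*, i.e. p* ≥ 5.69.
Weak-case type (on-path payoff 264) won't mimic when 264 ≥ 510 − 55·p*, i.e. p* ≥ 4.47.
Both must hold, so p* = max(4.47, 5.69) = 5.69. The moderate-case type's constraint binds.

5.69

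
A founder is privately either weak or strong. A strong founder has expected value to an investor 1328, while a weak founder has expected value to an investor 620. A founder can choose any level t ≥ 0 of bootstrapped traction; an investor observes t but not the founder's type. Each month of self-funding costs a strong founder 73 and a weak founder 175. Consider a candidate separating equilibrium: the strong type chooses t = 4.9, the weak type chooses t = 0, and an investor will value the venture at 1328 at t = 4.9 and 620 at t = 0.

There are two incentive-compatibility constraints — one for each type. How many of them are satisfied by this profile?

2

Strong type: signal → 1328 − 73 × 4.9 = 970.3; deviate to 0 → 620. IC holds (970.3 ≥ 620).
Weak type: stay at 0 → 620; mimic → 1328 − 175 × 4.9 = 470.5. IC holds (620 ≥ 470.5).
2 of 2 constraints hold, so this is a separating equilibrium.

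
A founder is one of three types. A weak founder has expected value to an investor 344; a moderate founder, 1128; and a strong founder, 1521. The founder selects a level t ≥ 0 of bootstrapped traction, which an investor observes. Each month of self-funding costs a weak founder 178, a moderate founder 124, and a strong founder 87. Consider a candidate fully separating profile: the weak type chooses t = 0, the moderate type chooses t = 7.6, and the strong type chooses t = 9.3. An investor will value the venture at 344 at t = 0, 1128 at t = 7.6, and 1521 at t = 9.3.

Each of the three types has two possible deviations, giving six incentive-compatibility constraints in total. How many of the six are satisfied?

Moderate (own payoff 1128 − 124×7.6 = 185.6): to t=0 gives 344 → profitable ✗; to t=9.3 gives 1521 − 124×9.3 = 367.8 → profitable ✗.
Strong (own payoff 1521 − 87×9.3 = 711.9): to t=0 gives 344 → no gain ✓; to t=7.6 gives 1128 − 87×7.6 = 466.8 → no gain ✓.
Weak (own payoff 344): to t=7.6 gives 1128 − 178×7.6 = -224.8 → no gain ✓; to t=9.3 gives 1521 − 178×9.3 = -134.4 → no gain ✓.
4 of the 6 constraints hold; not an equilibrium.

4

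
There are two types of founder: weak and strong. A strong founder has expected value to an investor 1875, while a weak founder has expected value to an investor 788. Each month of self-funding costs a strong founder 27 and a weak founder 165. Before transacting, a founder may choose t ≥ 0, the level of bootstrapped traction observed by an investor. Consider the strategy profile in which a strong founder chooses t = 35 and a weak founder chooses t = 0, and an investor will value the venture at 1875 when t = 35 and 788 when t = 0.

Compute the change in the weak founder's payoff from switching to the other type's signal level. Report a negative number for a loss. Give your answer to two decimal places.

-4688.00

Playing t = 0 the weak founder receives 788.
Deviating to t = 35 brings payment 1875 at cost 165 × 35 = 5775, netting -3900.
Gain from deviating: -3900 − 788 = -4688.00.
The gain is negative, so the weak type's incentive-compatibility constraint is satisfied.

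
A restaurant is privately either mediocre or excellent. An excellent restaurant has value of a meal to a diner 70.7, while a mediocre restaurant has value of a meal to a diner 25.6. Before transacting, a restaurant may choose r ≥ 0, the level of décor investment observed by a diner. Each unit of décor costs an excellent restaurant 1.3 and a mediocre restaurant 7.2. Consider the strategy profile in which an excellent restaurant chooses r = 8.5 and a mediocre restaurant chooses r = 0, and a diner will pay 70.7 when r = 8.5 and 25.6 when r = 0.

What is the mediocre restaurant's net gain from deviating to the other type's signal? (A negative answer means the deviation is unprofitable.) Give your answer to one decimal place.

Playing r = 0 the mediocre restaurant receives 25.6.
Deviating to r = 8.5 brings payment 70.7 at cost 7.2 × 8.5 = 61.2, netting 9.5.
Gain from deviating: 9.5 − 25.6 = -16.1.
The gain is negative, so the mediocre type's incentive-compatibility constraint is satisfied.

-16.1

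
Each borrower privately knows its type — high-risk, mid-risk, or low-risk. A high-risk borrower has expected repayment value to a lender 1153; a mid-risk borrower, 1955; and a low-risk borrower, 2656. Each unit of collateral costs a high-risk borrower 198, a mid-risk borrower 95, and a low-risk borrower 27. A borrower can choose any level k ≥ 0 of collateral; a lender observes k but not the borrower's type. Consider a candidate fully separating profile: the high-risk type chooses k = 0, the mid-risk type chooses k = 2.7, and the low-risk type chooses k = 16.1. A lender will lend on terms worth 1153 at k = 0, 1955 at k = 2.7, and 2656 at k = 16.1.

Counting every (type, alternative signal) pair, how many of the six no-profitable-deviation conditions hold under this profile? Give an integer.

Low-risk (own payoff 2656 − 27×16.1 = 2221.3): to k=0 gives 1153 → no gain ✓; to k=2.7 gives 1955 − 27×2.7 = 1882.1 → no gain ✓.
High-risk (own payoff 1153): to k=2.7 gives 1955 − 198×2.7 = 1420.4 → profitable ✗; to k=16.1 gives 2656 − 198×16.1 = -531.8 → no gain ✓.
Mid-risk (own payoff 1955 − 95×2.7 = 1698.5): to k=0 gives 1153 → no gain ✓; to k=16.1 gives 2656 − 95×16.1 = 1126.5 → no gain ✓.
5 of the 6 constraints hold; not an equilibrium.

5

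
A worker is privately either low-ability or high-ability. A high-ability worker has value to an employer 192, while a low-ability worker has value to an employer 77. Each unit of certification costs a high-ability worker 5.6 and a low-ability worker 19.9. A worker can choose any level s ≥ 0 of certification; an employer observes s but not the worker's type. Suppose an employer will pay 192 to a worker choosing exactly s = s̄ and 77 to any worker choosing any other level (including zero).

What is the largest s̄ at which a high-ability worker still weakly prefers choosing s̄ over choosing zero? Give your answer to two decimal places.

20.54

Choosing s̄ yields the high-ability type 192 − 5.6·s̄; choosing zero yields 77.
The high-ability type is indifferent at 192 − 5.6·s̄ = 77, i.e. s̄ = (192 − 77) / 5.6 ≈ 20.54.
For any s̄ above 20.54 the high-ability type would rather pool at zero, so separation collapses.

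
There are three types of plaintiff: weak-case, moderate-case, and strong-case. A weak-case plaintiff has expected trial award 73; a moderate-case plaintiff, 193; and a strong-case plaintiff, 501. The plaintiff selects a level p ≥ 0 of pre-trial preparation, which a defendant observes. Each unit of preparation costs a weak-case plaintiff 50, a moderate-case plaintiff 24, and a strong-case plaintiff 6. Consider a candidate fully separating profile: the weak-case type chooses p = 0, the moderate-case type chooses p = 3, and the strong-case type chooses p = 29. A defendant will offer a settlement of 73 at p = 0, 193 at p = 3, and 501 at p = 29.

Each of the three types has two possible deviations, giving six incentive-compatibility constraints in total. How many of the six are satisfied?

Weak-case (own payoff 73): to p=3 gives 193 − 50×3 = 43 → no gain ✓; to p=29 gives 501 − 50×29 = -949 → no gain ✓.
Moderate-case (own payoff 193 − 24×3 = 121): to p=0 gives 73 → no gain ✓; to p=29 gives 501 − 24×29 = -195 → no gain ✓.
Strong-case (own payoff 501 − 6×29 = 327): to p=0 gives 73 → no gain ✓; to p=3 gives 193 − 6×3 = 175 → no gain ✓.
6 of the 6 constraints hold; this profile is a separating equilibrium.

6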